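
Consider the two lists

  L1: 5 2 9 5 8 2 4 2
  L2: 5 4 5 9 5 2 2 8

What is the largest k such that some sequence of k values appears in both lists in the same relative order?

5

One common subsequence of length 5: 5 at L1[1]=L2[3] → 9 at L1[3]=L2[4] → 5 at L1[4]=L2[5] → 2 at L1[6]=L2[6] → 2 at L1[8]=L2[7]. Since dp[8][8] = 5, nothing longer is possible.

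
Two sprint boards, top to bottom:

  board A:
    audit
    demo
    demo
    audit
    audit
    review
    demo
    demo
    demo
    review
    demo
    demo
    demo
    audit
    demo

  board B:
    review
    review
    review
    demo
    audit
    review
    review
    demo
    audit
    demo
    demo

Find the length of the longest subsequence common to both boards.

7

Match demo (board A #3, board B #4), then audit (board A #5, board B #5), then review (board A #6, board B #6), then review (board A #10, board B #7), then demo (board A #11, board B #8), then demo (board A #13, board B #10), then demo (board A #15, board B #11) — 7 tasks in the same relative order in both. The LCS DP gives dp[15][11] = 7, so this is optimal.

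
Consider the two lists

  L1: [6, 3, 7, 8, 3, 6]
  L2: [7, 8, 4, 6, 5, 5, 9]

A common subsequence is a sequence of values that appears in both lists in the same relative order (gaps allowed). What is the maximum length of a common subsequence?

One common subsequence of length 3: 7 at L1[3]=L2[1], 8 at L1[4]=L2[2], 6 at L1[6]=L2[4]. Since dp[6][7] = 3, nothing longer is possible.

3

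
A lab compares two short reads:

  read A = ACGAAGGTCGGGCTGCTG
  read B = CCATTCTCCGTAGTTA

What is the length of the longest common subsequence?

8

One common subsequence of length 8: A (read A #1, read B #3), C (read A #2, read B #6), T (read A #8, read B #7), C (read A #9, read B #9), G (read A #10, read B #10), G (read A #12, read B #13), T (read A #14, read B #14), T (read A #17, read B #15). dp[18][16] = 8 confirms this is the maximum.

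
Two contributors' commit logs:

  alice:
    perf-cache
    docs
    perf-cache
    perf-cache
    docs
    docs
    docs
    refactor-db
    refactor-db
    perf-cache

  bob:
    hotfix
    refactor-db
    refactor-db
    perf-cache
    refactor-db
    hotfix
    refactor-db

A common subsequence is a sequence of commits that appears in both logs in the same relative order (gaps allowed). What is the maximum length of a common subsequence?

3

One common subsequence of length 3: perf-cache at alice[4]=bob[4], then refactor-db at alice[8]=bob[5], then refactor-db at alice[9]=bob[7]. The LCS DP gives dp[10][7] = 3, so this is optimal.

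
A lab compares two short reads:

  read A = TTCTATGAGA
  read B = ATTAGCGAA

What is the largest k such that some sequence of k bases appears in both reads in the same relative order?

6

Taking T (read A #1, read B #2) → T (read A #2, read B #3) → C (read A #3, read B #6) → G (read A #7, read B #7) → A (read A #8, read B #8) → A (read A #10, read B #9) gives a common subsequence of length 6. Since dp[10][9] = 6, nothing longer is possible.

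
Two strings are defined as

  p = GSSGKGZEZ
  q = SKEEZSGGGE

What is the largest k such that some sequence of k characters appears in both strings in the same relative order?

Let dp[i][j] be the LCS length of the first i characters of p and the first j characters of q. dp[i][j] = dp[i-1][j-1]+1 when the i-th and j-th characters match, else max(dp[i-1][j], dp[i][j-1]).
    ·  S  K  E  E  Z  S  G  G  G  E
 ·  0  0  0  0  0  0  0  0  0  0  0
 G  0  0  0  0  0  0  0  1  1  1  1
 S  0  1  1  1  1  1  1  1  1  1  1
 S  0  1  1  1  1  1  2  2  2  2  2
 G  0  1  1  1  1  1  2  3  3  3  3
 K  0  1  2  2  2  2  2  3  3  3  3
 G  0  1  2  2  2  2  2  3  4  4  4
 Z  0  1  2  2  2  3  3  3  4  4  4
 E  0  1  2  3  3  3  3  3  4  4  5
 Z  0  1  2  3  3  4  4  4  4  4  5
dp[9][10] = 5. One LCS (by backtracking along matches): SSGGE.

5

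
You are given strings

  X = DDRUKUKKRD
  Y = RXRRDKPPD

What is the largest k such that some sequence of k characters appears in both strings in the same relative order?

3

Taking D [2,5] → K [5,6] → D [10,9] gives a common subsequence of length 3. The LCS DP gives dp[10][9] = 3, so this is optimal.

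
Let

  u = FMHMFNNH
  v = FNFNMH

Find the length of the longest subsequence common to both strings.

Let dp[i][j] be the LCS length of the first i characters of u and the first j characters of v. dp[i][j] = dp[i-1][j-1]+1 when the i-th and j-th characters match, else max(dp[i-1][j], dp[i][j-1]).
    ·  F  N  F  N  M  H
 ·  0  0  0  0  0  0  0
 F  0  1  1  1  1  1  1
 M  0  1  1  1  1  2  2
 H  0  1  1  1  1  2  3
 M  0  1  1  1  1  2  3
 F  0  1  1  2  2  2  3
 N  0  1  2  2  3  3  3
 N  0  1  2  2  3  3  3
 H  0  1  2  2  3  3  4
dp[8][6] = 4. One LCS (by backtracking along matches): FFNH.

4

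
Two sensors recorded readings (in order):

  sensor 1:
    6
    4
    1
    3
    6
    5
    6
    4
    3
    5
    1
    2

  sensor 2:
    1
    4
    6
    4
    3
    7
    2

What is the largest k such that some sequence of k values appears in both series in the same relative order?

Let dp[i][j] be the LCS length of the first i values of sensor 1 and the first j values of sensor 2. dp[i][j] = dp[i-1][j-1]+1 when the i-th and j-th values match, else max(dp[i-1][j], dp[i][j-1]).
    ·  1  4  6  4  3  7  2
 ·  0  0  0  0  0  0  0  0
 6  0  0  0  1  1  1  1  1
 4  0  0  1  1  2  2  2  2
 1  0  1  1  1  2  2  2  2
 3  0  1  1  1  2  3  3  3
 6  0  1  1  2  2  3  3  3
 5  0  1  1  2  2  3  3  3
 6  0  1  1  2  2  3  3  3
 4  0  1  2  2  3  3  3  3
 3  0  1  2  2  3  4  4  4
 5  0  1  2  2  3  4  4  4
 1  0  1  2  2  3  4  4  4
 2  0  1  2  2  3  4  4  5
dp[12][7] = 5. One LCS (by backtracking along matches): 4, 6, 4, 3, 2.

5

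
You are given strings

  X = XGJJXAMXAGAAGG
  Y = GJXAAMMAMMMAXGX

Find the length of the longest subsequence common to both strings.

Pick G at X[2]=Y[1], then J at X[4]=Y[2], then X at X[5]=Y[3], then A at X[6]=Y[5], then M at X[7]=Y[7], then A at X[9]=Y[8], then A at X[11]=Y[12], then G at X[13]=Y[14]; all 8 characters appear in both, in order. Since dp[14][15] = 8, nothing longer is possible.

8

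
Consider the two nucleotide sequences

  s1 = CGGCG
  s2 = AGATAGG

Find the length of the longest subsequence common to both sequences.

3

Let dp[i][j] be the LCS length of the first i bases of s1 and the first j bases of s2. dp[i][j] = dp[i-1][j-1]+1 when the i-th and j-th bases match, else max(dp[i-1][j], dp[i][j-1]).
    ·  A  G  A  T  A  G  G
 ·  0  0  0  0  0  0  0  0
 C  0  0  0  0  0  0  0  0
 G  0  0  1  1  1  1  1  1
 G  0  0  1  1  1  1  2  2
 C  0  0  1  1  1  1  2  2
 G  0  0  1  1  1  1  2  3
dp[5][7] = 3. One LCS (by backtracking along matches): GGG.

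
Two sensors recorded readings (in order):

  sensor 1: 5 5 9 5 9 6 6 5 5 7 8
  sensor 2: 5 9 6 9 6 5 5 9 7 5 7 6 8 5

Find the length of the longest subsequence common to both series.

Taking 5 (sensor 1 #2, sensor 2 #1); then 9 (sensor 1 #3, sensor 2 #2); then 9 (sensor 1 #5, sensor 2 #4); then 6 (sensor 1 #6, sensor 2 #5); then 5 (sensor 1 #8, sensor 2 #7); then 5 (sensor 1 #9, sensor 2 #10); then 7 (sensor 1 #10, sensor 2 #11); then 8 (sensor 1 #11, sensor 2 #13) gives a common subsequence of length 8. The LCS DP gives dp[11][14] = 8, so this is optimal.

8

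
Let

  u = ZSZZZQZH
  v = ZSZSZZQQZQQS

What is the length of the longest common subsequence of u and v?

7

Match Z (u #1, v #1), then S (u #2, v #2), then Z (u #3, v #3), then Z (u #4, v #5), then Z (u #5, v #6), then Q (u #6, v #8), then Z (u #7, v #9) — 7 characters in the same relative order in both. dp[8][12] = 7 confirms this is the maximum.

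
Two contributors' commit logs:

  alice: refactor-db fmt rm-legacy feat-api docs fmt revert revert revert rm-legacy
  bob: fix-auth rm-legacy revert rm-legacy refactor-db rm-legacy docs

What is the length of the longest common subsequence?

Match refactor-db [1,5], rm-legacy [3,6], docs [5,7] — 3 commits in the same relative order in both. dp[10][7] = 3 confirms this is the maximum.

3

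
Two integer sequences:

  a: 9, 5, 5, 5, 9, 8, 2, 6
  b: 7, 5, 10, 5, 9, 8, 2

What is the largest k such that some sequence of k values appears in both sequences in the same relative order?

5

Let dp[i][j] be the LCS length of the first i values of a and the first j values of b. dp[i][j] = dp[i-1][j-1]+1 when the i-th and j-th values match, else max(dp[i-1][j], dp[i][j-1]).
    ·  7  5 10  5  9  8  2
 ·  0  0  0  0  0  0  0  0
 9  0  0  0  0  0  1  1  1
 5  0  0  1  1  1  1  1  1
 5  0  0  1  1  2  2  2  2
 5  0  0  1  1  2  2  2  2
 9  0  0  1  1  2  3  3  3
 8  0  0  1  1  2  3  4  4
 2  0  0  1  1  2  3  4  5
 6  0  0  1  1  2  3  4  5
dp[8][7] = 5. One LCS (by backtracking along matches): 5, 5, 9, 8, 2.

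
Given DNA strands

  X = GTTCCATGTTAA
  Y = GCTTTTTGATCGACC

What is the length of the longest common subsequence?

Taking G [1,1] → T [2,3] → T [3,4] → T [7,5] → T [9,6] → T [10,7] → A [11,9] → A [12,13] gives a common subsequence of length 8. dp[12][15] = 8 confirms this is the maximum.

8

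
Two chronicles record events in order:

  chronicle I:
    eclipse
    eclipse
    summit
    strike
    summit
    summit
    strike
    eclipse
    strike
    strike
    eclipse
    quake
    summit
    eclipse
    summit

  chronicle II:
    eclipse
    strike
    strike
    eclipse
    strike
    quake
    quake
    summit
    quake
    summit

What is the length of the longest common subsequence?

8

Match eclipse [2,1]; then strike [4,2]; then strike [7,3]; then eclipse [8,4]; then strike [9,5]; then quake [12,7]; then summit [13,8]; then summit [15,10] — 8 events in the same relative order in both. The LCS DP gives dp[15][10] = 8, so this is optimal.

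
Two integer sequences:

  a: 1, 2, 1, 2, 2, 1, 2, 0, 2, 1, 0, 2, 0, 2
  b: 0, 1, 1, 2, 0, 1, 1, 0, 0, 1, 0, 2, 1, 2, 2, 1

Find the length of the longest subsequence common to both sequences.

Match 1 [1,3], 2 [2,4], 1 [3,7], 1 [6,10], 0 [8,11], 2 [9,12], 1 [10,13], 2 [12,14], 2 [14,15] — 9 values in the same relative order in both, and the DP table's final entry dp[14][16] is also 9, so no common subsequence is longer.

9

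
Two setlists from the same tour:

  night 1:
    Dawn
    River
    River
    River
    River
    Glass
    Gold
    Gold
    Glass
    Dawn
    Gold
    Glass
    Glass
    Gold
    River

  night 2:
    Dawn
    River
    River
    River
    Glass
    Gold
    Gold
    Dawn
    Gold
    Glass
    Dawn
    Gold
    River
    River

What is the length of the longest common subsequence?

12

One common subsequence of length 12: Dawn (night 1 #1, night 2 #1) → River (night 1 #3, night 2 #2) → River (night 1 #4, night 2 #3) → River (night 1 #5, night 2 #4) → Glass (night 1 #6, night 2 #5) → Gold (night 1 #7, night 2 #6) → Gold (night 1 #8, night 2 #7) → Dawn (night 1 #10, night 2 #8) → Gold (night 1 #11, night 2 #9) → Glass (night 1 #12, night 2 #10) → Gold (night 1 #14, night 2 #12) → River (night 1 #15, night 2 #14). The LCS DP gives dp[15][14] = 12, so this is optimal.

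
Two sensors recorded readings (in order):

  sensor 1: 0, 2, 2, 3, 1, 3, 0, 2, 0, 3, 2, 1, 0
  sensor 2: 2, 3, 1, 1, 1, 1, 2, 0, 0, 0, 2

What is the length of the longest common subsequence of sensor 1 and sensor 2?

Let dp[i][j] be the LCS length of the first i values of sensor 1 and the first j values of sensor 2. dp[i][j] = dp[i-1][j-1]+1 when the i-th and j-th values match, else max(dp[i-1][j], dp[i][j-1]).
    ·  2  3  1  1  1  1  2  0  0  0  2
 ·  0  0  0  0  0  0  0  0  0  0  0  0
 0  0  0  0  0  0  0  0  0  1  1  1  1
 2  0  1  1  1  1  1  1  1  1  1  1  2
 2  0  1  1  1  1  1  1  2  2  2  2  2
 3  0  1  2  2  2  2  2  2  2  2  2  2
 1  0  1  2  3  3  3  3  3  3  3  3  3
 3  0  1  2  3  3  3  3  3  3  3  3  3
 0  0  1  2  3  3  3  3  3  4  4  4  4
 2  0  1  2  3  3  3  3  4  4  4  4  5
 0  0  1  2  3  3  3  3  4  5  5  5  5
 3  0  1  2  3  3  3  3  4  5  5  5  5
 2  0  1  2  3  3  3  3  4  5  5  5  6
 1  0  1  2  3  4  4  4  4  5  5  5  6
 0  0  1  2  3  4  4  4  4  5  6  6  6
dp[13][11] = 6. One LCS (by backtracking along matches): 2, 3, 1, 0, 0, 2.

6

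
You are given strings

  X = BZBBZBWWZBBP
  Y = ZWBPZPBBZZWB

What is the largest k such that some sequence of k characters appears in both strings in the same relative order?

Let dp[i][j] be the LCS length of the first i characters of X and the first j characters of Y. dp[i][j] = dp[i-1][j-1]+1 when the i-th and j-th characters match, else max(dp[i-1][j], dp[i][j-1]).
    ·  Z  W  B  P  Z  P  B  B  Z  Z  W  B
 ·  0  0  0  0  0  0  0  0  0  0  0  0  0
 B  0  0  0  1  1  1  1  1  1  1  1  1  1
 Z  0  1  1  1  1  2  2  2  2  2  2  2  2
 B  0  1  1  2  2  2  2  3  3  3  3  3  3
 B  0  1  1  2  2  2  2  3  4  4  4  4  4
 Z  0  1  1  2  2  3  3  3  4  5  5  5  5
 B  0  1  1  2  2  3  3  4  4  5  5  5  6
 W  0  1  2  2  2  3  3  4  4  5  5  6  6
 W  0  1  2  2  2  3  3  4  4  5  5  6  6
 Z  0  1  2  2  2  3  3  4  4  5  6  6  6
 B  0  1  2  3  3  3  3  4  5  5  6  6  7
 B  0  1  2  3  3  3  3  4  5  5  6  6  7
 P  0  1  2  3  4  4  4  4  5  5  6  6  7
dp[12][12] = 7. One LCS (by backtracking along matches): BZBBZWB.

7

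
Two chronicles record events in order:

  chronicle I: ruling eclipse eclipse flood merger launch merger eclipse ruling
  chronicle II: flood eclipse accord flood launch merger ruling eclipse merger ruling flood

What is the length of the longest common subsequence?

6

Match eclipse (chronicle I #2, chronicle II #2) → flood (chronicle I #4, chronicle II #4) → launch (chronicle I #6, chronicle II #5) → merger (chronicle I #7, chronicle II #6) → eclipse (chronicle I #8, chronicle II #8) → ruling (chronicle I #9, chronicle II #10) — 6 events in the same relative order in both. The LCS DP gives dp[9][11] = 6, so this is optimal.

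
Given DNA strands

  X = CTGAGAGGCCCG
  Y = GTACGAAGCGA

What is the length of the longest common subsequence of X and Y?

7

One common subsequence of length 7: C at X[1]=Y[4] → G at X[3]=Y[5] → A at X[4]=Y[6] → A at X[6]=Y[7] → G at X[8]=Y[8] → C at X[11]=Y[9] → G at X[12]=Y[10]. The LCS DP gives dp[12][11] = 7, so this is optimal.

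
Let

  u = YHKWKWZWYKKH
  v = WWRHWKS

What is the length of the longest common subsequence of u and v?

Match W at u[4]=v[1]; then W at u[6]=v[2]; then W at u[8]=v[5]; then K at u[10]=v[6] — 4 characters in the same relative order in both, and the DP table's final entry dp[12][7] is also 4, so no common subsequence is longer.

4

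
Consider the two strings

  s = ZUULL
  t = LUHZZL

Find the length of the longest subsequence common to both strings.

Taking Z at s[1]=t[5]; then L at s[5]=t[6] gives a common subsequence of length 2. Since dp[5][6] = 2, nothing longer is possible.

2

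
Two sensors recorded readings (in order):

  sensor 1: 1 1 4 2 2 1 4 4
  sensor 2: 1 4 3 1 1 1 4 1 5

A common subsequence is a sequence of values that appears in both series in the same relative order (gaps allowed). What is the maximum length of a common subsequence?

4

Pick 1 (sensor 1 #1, sensor 2 #5); then 1 (sensor 1 #2, sensor 2 #6); then 4 (sensor 1 #3, sensor 2 #7); then 1 (sensor 1 #6, sensor 2 #8); all 4 values appear in both, in order. Since dp[8][9] = 4, nothing longer is possible.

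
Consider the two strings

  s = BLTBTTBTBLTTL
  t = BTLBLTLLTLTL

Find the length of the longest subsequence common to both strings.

Pick B (s #1, t #1) → L (s #2, t #3) → B (s #4, t #4) → T (s #5, t #6) → T (s #8, t #9) → L (s #10, t #10) → T (s #12, t #11) → L (s #13, t #12); all 8 characters appear in both, in order. dp[13][12] = 8 confirms this is the maximum.

8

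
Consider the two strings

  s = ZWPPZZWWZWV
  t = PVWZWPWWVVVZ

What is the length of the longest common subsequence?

Let dp[i][j] be the LCS length of the first i characters of s and the first j characters of t. dp[i][j] = dp[i-1][j-1]+1 when the i-th and j-th characters match, else max(dp[i-1][j], dp[i][j-1]).
    ·  P  V  W  Z  W  P  W  W  V  V  V  Z
 ·  0  0  0  0  0  0  0  0  0  0  0  0  0
 Z  0  0  0  0  1  1  1  1  1  1  1  1  1
 W  0  0  0  1  1  2  2  2  2  2  2  2  2
 P  0  1  1  1  1  2  3  3  3  3  3  3  3
 P  0  1  1  1  1  2  3  3  3  3  3  3  3
 Z  0  1  1  1  2  2  3  3  3  3  3  3  4
 Z  0  1  1  1  2  2  3  3  3  3  3  3  4
 W  0  1  1  2  2  3  3  4  4  4  4  4  4
 W  0  1  1  2  2  3  3  4  5  5  5  5  5
 Z  0  1  1  2  3  3  3  4  5  5  5  5  6
 W  0  1  1  2  3  4  4  4  5  5  5  5  6
 V  0  1  2  2  3  4  4  4  5  6  6  6  6
dp[11][12] = 6. One LCS (by backtracking along matches): ZWPWWZ.

6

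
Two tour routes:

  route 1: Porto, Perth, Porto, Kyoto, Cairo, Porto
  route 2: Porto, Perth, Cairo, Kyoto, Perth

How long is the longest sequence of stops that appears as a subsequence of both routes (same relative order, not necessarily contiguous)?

One common subsequence of length 3: Porto [1,1], then Perth [2,2], then Kyoto [4,4]. Since dp[6][5] = 3, nothing longer is possible.

3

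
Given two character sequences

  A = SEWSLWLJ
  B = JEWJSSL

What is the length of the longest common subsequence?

4

One common subsequence of length 4: E [2,2]; then W [3,3]; then S [4,6]; then L [7,7]. dp[8][7] = 4 confirms this is the maximum.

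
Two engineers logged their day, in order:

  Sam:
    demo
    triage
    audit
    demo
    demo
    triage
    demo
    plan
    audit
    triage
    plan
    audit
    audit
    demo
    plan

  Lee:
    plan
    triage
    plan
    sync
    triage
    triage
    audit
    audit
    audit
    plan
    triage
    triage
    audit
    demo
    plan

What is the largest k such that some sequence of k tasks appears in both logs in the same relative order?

One common subsequence of length 7: triage at Sam[2]=Lee[6], audit at Sam[3]=Lee[9], triage at Sam[6]=Lee[11], triage at Sam[10]=Lee[12], audit at Sam[13]=Lee[13], demo at Sam[14]=Lee[14], plan at Sam[15]=Lee[15], and the DP table's final entry dp[15][15] is also 7, so no common subsequence is longer.

7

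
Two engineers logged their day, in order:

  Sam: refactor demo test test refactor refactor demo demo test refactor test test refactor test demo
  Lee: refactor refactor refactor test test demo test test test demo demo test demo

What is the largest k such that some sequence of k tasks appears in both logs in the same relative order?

One common subsequence of length 9: refactor (Sam #1, Lee #3), test (Sam #3, Lee #4), test (Sam #4, Lee #5), demo (Sam #8, Lee #6), test (Sam #9, Lee #7), test (Sam #11, Lee #8), test (Sam #12, Lee #9), test (Sam #14, Lee #12), demo (Sam #15, Lee #13). The LCS DP gives dp[15][13] = 9, so this is optimal.

9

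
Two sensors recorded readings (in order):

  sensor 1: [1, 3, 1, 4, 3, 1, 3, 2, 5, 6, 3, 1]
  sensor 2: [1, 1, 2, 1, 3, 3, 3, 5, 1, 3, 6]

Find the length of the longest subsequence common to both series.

6

Match 1 [1,4] → 3 [2,6] → 3 [5,7] → 1 [6,9] → 3 [7,10] → 6 [10,11] — 6 values in the same relative order in both. Since dp[12][11] = 6, nothing longer is possible.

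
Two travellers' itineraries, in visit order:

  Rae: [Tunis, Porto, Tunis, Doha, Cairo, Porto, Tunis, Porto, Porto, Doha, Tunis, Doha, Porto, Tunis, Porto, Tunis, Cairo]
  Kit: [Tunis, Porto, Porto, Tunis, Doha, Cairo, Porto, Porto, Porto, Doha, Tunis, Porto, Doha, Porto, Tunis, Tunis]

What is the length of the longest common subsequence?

14

Match Tunis [1,1] → Porto [2,3] → Tunis [3,4] → Doha [4,5] → Cairo [5,6] → Porto [6,7] → Porto [8,8] → Porto [9,9] → Doha [10,10] → Tunis [11,11] → Doha [12,13] → Porto [13,14] → Tunis [14,15] → Tunis [16,16] — 14 stops in the same relative order in both, and the DP table's final entry dp[17][16] is also 14, so no common subsequence is longer.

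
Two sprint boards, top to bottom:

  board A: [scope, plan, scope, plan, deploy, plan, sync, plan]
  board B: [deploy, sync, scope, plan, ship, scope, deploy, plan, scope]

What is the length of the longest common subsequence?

Pick scope [1,3], then plan [2,4], then scope [3,6], then deploy [5,7], then plan [6,8]; all 5 tasks appear in both, in order. Since dp[8][9] = 5, nothing longer is possible.

5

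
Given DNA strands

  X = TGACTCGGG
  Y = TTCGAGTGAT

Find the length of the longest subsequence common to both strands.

Taking T (X #1, Y #1); then T (X #5, Y #2); then C (X #6, Y #3); then G (X #7, Y #4); then G (X #8, Y #6); then G (X #9, Y #8) gives a common subsequence of length 6, and the DP table's final entry dp[9][10] is also 6, so no common subsequence is longer.

6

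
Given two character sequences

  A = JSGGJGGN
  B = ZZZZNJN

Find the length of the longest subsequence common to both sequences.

2

Pick J at A[5]=B[6]; then N at A[8]=B[7]; all 2 characters appear in both, in order. Since dp[8][7] = 2, nothing longer is possible.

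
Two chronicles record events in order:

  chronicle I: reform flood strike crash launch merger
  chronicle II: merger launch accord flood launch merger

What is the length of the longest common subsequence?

3

Match flood (chronicle I #2, chronicle II #4), then launch (chronicle I #5, chronicle II #5), then merger (chronicle I #6, chronicle II #6) — 3 events in the same relative order in both. Since dp[6][6] = 3, nothing longer is possible.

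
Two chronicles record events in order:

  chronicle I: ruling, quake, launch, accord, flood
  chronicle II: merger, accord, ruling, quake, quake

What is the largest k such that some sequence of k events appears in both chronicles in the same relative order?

2

Taking ruling (chronicle I #1, chronicle II #3) → quake (chronicle I #2, chronicle II #5) gives a common subsequence of length 2. dp[5][5] = 2 confirms this is the maximum.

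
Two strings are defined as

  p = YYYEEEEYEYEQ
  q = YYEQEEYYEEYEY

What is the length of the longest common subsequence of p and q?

Match Y at p[1]=q[1], then Y at p[2]=q[2], then E at p[4]=q[5], then E at p[5]=q[6], then E at p[6]=q[9], then E at p[7]=q[10], then Y at p[8]=q[11], then E at p[9]=q[12], then Y at p[10]=q[13] — 9 characters in the same relative order in both. dp[12][13] = 9 confirms this is the maximum.

9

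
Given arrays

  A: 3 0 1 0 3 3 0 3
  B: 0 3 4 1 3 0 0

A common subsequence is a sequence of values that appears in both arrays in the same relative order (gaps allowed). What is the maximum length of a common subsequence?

Taking 3 at A[1]=B[2] → 1 at A[3]=B[4] → 0 at A[4]=B[6] → 0 at A[7]=B[7] gives a common subsequence of length 4. dp[8][7] = 4 confirms this is the maximum.

4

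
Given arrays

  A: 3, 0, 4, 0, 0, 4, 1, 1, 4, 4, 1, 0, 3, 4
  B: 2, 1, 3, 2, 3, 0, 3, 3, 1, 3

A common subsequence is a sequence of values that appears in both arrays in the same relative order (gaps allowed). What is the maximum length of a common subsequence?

Taking 3 (A #1, B #5), then 0 (A #2, B #6), then 1 (A #11, B #9), then 3 (A #13, B #10) gives a common subsequence of length 4. Since dp[14][10] = 4, nothing longer is possible.

4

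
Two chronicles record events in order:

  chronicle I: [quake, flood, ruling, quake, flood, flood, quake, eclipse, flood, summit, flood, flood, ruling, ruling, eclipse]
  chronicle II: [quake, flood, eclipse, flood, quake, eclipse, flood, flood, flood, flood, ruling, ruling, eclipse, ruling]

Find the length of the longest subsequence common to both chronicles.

Match quake (chronicle I #1, chronicle II #1), then flood (chronicle I #2, chronicle II #2), then flood (chronicle I #6, chronicle II #4), then quake (chronicle I #7, chronicle II #5), then eclipse (chronicle I #8, chronicle II #6), then flood (chronicle I #9, chronicle II #8), then flood (chronicle I #11, chronicle II #9), then flood (chronicle I #12, chronicle II #10), then ruling (chronicle I #13, chronicle II #11), then ruling (chronicle I #14, chronicle II #12), then eclipse (chronicle I #15, chronicle II #13) — 11 events in the same relative order in both. dp[15][14] = 11 confirms this is the maximum.

11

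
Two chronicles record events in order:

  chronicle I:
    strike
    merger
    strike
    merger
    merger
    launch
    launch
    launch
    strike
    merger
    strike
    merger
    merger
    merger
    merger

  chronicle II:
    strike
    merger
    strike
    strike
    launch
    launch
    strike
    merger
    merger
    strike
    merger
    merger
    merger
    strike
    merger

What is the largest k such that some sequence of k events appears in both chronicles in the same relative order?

Pick strike (chronicle I #1, chronicle II #1) → merger (chronicle I #2, chronicle II #2) → strike (chronicle I #3, chronicle II #4) → launch (chronicle I #7, chronicle II #5) → launch (chronicle I #8, chronicle II #6) → strike (chronicle I #9, chronicle II #7) → merger (chronicle I #10, chronicle II #9) → strike (chronicle I #11, chronicle II #10) → merger (chronicle I #12, chronicle II #11) → merger (chronicle I #13, chronicle II #12) → merger (chronicle I #14, chronicle II #13) → merger (chronicle I #15, chronicle II #15); all 12 events appear in both, in order, and the DP table's final entry dp[15][15] is also 12, so no common subsequence is longer.

12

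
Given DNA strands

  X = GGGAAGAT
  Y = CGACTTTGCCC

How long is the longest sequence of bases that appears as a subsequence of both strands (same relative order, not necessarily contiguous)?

Taking G (X #3, Y #2); then A (X #4, Y #3); then G (X #6, Y #8) gives a common subsequence of length 3, and the DP table's final entry dp[8][11] is also 3, so no common subsequence is longer.

3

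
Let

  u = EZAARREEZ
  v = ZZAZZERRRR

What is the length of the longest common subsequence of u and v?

Pick Z at u[2]=v[2] → A at u[3]=v[3] → R at u[5]=v[9] → R at u[6]=v[10]; all 4 characters appear in both, in order, and the DP table's final entry dp[9][10] is also 4, so no common subsequence is longer.

4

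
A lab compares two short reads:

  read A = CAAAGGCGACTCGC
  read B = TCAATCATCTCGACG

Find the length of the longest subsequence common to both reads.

10

Match C [1,2]; then A [2,3]; then A [3,4]; then C [7,6]; then A [9,7]; then C [10,9]; then T [11,10]; then C [12,11]; then G [13,12]; then C [14,14] — 10 bases in the same relative order in both. dp[14][15] = 10 confirms this is the maximum.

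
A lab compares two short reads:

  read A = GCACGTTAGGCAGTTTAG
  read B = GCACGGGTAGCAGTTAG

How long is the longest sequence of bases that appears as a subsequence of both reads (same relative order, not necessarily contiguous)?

15

Taking G at read A[1]=read B[1] → C at read A[2]=read B[2] → A at read A[3]=read B[3] → C at read A[4]=read B[4] → G at read A[5]=read B[7] → T at read A[7]=read B[8] → A at read A[8]=read B[9] → G at read A[10]=read B[10] → C at read A[11]=read B[11] → A at read A[12]=read B[12] → G at read A[13]=read B[13] → T at read A[15]=read B[14] → T at read A[16]=read B[15] → A at read A[17]=read B[16] → G at read A[18]=read B[17] gives a common subsequence of length 15. dp[18][17] = 15 confirms this is the maximum.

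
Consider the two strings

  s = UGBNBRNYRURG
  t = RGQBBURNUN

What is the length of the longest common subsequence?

6

One common subsequence of length 6: G at s[2]=t[2], B at s[3]=t[4], B at s[5]=t[5], R at s[6]=t[7], N at s[7]=t[8], U at s[10]=t[9]. dp[12][10] = 6 confirms this is the maximum.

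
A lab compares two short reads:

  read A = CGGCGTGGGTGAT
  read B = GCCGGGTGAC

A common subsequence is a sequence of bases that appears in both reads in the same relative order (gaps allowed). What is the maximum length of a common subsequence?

Taking C at read A[1]=read B[2], then C at read A[4]=read B[3], then G at read A[7]=read B[4], then G at read A[8]=read B[5], then G at read A[9]=read B[6], then T at read A[10]=read B[7], then G at read A[11]=read B[8], then A at read A[12]=read B[9] gives a common subsequence of length 8. dp[13][10] = 8 confirms this is the maximum.

8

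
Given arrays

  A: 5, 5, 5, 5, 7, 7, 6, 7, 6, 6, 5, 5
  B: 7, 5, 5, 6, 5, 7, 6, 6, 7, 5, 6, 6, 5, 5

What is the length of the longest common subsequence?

10

One common subsequence of length 10: 5 at A[1]=B[2], 5 at A[2]=B[3], 5 at A[4]=B[5], 7 at A[5]=B[6], 6 at A[7]=B[8], 7 at A[8]=B[9], 6 at A[9]=B[11], 6 at A[10]=B[12], 5 at A[11]=B[13], 5 at A[12]=B[14], and the DP table's final entry dp[12][14] is also 10, so no common subsequence is longer.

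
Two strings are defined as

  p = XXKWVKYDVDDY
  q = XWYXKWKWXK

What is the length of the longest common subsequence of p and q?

Let dp[i][j] be the LCS length of the first i characters of p and the first j characters of q. dp[i][j] = dp[i-1][j-1]+1 when the i-th and j-th characters match, else max(dp[i-1][j], dp[i][j-1]).
    ·  X  W  Y  X  K  W  K  W  X  K
 ·  0  0  0  0  0  0  0  0  0  0  0
 X  0  1  1  1  1  1  1  1  1  1  1
 X  0  1  1  1  2  2  2  2  2  2  2
 K  0  1  1  1  2  3  3  3  3  3  3
 W  0  1  2  2  2  3  4  4  4  4  4
 V  0  1  2  2  2  3  4  4  4  4  4
 K  0  1  2  2  2  3  4  5  5  5  5
 Y  0  1  2  3  3  3  4  5  5  5  5
 D  0  1  2  3  3  3  4  5  5  5  5
 V  0  1  2  3  3  3  4  5  5  5  5
 D  0  1  2  3  3  3  4  5  5  5  5
 D  0  1  2  3  3  3  4  5  5  5  5
 Y  0  1  2  3  3  3  4  5  5  5  5
dp[12][10] = 5. One LCS (by backtracking along matches): XXKWK.

5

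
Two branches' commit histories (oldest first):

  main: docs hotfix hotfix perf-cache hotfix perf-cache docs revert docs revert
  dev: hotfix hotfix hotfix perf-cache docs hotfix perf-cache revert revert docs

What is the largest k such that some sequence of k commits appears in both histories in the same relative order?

7

Taking hotfix [2,2], then hotfix [3,3], then perf-cache [4,4], then hotfix [5,6], then perf-cache [6,7], then revert [8,9], then docs [9,10] gives a common subsequence of length 7, and the DP table's final entry dp[10][10] is also 7, so no common subsequence is longer.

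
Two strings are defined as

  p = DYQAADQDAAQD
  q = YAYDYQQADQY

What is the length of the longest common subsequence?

6

Taking D at p[1]=q[4]; then Y at p[2]=q[5]; then Q at p[3]=q[7]; then A at p[5]=q[8]; then D at p[6]=q[9]; then Q at p[7]=q[10] gives a common subsequence of length 6, and the DP table's final entry dp[12][11] is also 6, so no common subsequence is longer.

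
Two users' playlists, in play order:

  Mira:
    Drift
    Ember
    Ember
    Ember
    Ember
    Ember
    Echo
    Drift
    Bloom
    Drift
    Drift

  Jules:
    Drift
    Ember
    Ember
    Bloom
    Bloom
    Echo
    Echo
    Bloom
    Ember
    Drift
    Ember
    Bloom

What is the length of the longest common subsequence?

Match Drift at Mira[1]=Jules[1]; then Ember at Mira[2]=Jules[2]; then Ember at Mira[3]=Jules[3]; then Ember at Mira[4]=Jules[9]; then Ember at Mira[6]=Jules[11]; then Bloom at Mira[9]=Jules[12] — 6 songs in the same relative order in both, and the DP table's final entry dp[11][12] is also 6, so no common subsequence is longer.

6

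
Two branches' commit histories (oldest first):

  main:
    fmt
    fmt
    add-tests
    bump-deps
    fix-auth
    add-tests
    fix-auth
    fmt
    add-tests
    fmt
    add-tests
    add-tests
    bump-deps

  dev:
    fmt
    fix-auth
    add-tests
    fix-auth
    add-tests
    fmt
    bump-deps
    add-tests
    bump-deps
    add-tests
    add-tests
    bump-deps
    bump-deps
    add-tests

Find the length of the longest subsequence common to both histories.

9

Match fmt [1,1], then add-tests [3,3], then fix-auth [5,4], then add-tests [6,5], then fmt [8,6], then add-tests [9,8], then add-tests [11,10], then add-tests [12,11], then bump-deps [13,13] — 9 commits in the same relative order in both. The LCS DP gives dp[13][14] = 9, so this is optimal.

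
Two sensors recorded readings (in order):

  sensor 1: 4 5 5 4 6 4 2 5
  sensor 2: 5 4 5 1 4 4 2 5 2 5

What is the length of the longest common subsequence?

6

Let dp[i][j] be the LCS length of the first i values of sensor 1 and the first j values of sensor 2. dp[i][j] = dp[i-1][j-1]+1 when the i-th and j-th values match, else max(dp[i-1][j], dp[i][j-1]).
    ·  5  4  5  1  4  4  2  5  2  5
 ·  0  0  0  0  0  0  0  0  0  0  0
 4  0  0  1  1  1  1  1  1  1  1  1
 5  0  1  1  2  2  2  2  2  2  2  2
 5  0  1  1  2  2  2  2  2  3  3  3
 4  0  1  2  2  2  3  3  3  3  3  3
 6  0  1  2  2  2  3  3  3  3  3  3
 4  0  1  2  2  2  3  4  4  4  4  4
 2  0  1  2  2  2  3  4  5  5  5  5
 5  0  1  2  3  3  3  4  5  6  6  6
dp[8][10] = 6. One LCS (by backtracking along matches): 4, 5, 4, 4, 2, 5.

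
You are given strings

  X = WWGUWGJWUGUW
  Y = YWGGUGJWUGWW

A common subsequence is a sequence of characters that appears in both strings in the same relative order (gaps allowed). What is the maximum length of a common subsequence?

Let dp[i][j] be the LCS length of the first i characters of X and the first j characters of Y. dp[i][j] = dp[i-1][j-1]+1 when the i-th and j-th characters match, else max(dp[i-1][j], dp[i][j-1]).
    ·  Y  W  G  G  U  G  J  W  U  G  W  W
 ·  0  0  0  0  0  0  0  0  0  0  0  0  0
 W  0  0  1  1  1  1  1  1  1  1  1  1  1
 W  0  0  1  1  1  1  1  1  2  2  2  2  2
 G  0  0  1  2  2  2  2  2  2  2  3  3  3
 U  0  0  1  2  2  3  3  3  3  3  3  3  3
 W  0  0  1  2  2  3  3  3  4  4  4  4  4
 G  0  0  1  2  3  3  4  4  4  4  5  5  5
 J  0  0  1  2  3  3  4  5  5  5  5  5  5
 W  0  0  1  2  3  3  4  5  6  6  6  6  6
 U  0  0  1  2  3  4  4  5  6  7  7  7  7
 G  0  0  1  2  3  4  5  5  6  7  8  8  8
 U  0  0  1  2  3  4  5  5  6  7  8  8  8
 W  0  0  1  2  3  4  5  5  6  7  8  9  9
dp[12][12] = 9. One LCS (by backtracking along matches): WGUGJWUGW.

9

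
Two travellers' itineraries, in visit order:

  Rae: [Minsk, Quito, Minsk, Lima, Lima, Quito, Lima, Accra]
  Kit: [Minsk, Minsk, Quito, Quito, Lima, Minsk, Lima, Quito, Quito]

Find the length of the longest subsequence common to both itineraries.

Pick Minsk [1,2], then Quito [2,4], then Minsk [3,6], then Lima [4,7], then Quito [6,9]; all 5 stops appear in both, in order. dp[8][9] = 5 confirms this is the maximum.

5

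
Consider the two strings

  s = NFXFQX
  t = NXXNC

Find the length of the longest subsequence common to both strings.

3

Let dp[i][j] be the LCS length of the first i characters of s and the first j characters of t. dp[i][j] = dp[i-1][j-1]+1 when the i-th and j-th characters match, else max(dp[i-1][j], dp[i][j-1]).
    ·  N  X  X  N  C
 ·  0  0  0  0  0  0
 N  0  1  1  1  1  1
 F  0  1  1  1  1  1
 X  0  1  2  2  2  2
 F  0  1  2  2  2  2
 Q  0  1  2  2  2  2
 X  0  1  2  3  3  3
dp[6][5] = 3. One LCS (by backtracking along matches): NXX.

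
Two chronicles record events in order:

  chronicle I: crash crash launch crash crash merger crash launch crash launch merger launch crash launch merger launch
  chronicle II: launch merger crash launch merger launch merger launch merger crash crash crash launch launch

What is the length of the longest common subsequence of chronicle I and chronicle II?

10

Match launch (chronicle I #3, chronicle II #1) → merger (chronicle I #6, chronicle II #2) → crash (chronicle I #7, chronicle II #3) → launch (chronicle I #8, chronicle II #4) → launch (chronicle I #10, chronicle II #6) → merger (chronicle I #11, chronicle II #7) → launch (chronicle I #12, chronicle II #8) → crash (chronicle I #13, chronicle II #12) → launch (chronicle I #14, chronicle II #13) → launch (chronicle I #16, chronicle II #14) — 10 events in the same relative order in both. dp[16][14] = 10 confirms this is the maximum.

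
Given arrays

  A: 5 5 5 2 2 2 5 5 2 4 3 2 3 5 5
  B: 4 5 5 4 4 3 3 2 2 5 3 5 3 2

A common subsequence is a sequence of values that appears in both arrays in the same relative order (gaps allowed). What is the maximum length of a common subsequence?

8

Match 5 (A #1, B #2) → 5 (A #2, B #3) → 2 (A #5, B #8) → 2 (A #6, B #9) → 5 (A #7, B #10) → 5 (A #8, B #12) → 3 (A #11, B #13) → 2 (A #12, B #14) — 8 values in the same relative order in both. The LCS DP gives dp[15][14] = 8, so this is optimal.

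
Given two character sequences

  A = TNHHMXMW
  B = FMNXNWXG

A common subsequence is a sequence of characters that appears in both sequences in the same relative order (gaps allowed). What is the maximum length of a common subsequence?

Let dp[i][j] be the LCS length of the first i characters of A and the first j characters of B. dp[i][j] = dp[i-1][j-1]+1 when the i-th and j-th characters match, else max(dp[i-1][j], dp[i][j-1]).
    ·  F  M  N  X  N  W  X  G
 ·  0  0  0  0  0  0  0  0  0
 T  0  0  0  0  0  0  0  0  0
 N  0  0  0  1  1  1  1  1  1
 H  0  0  0  1  1  1  1  1  1
 H  0  0  0  1  1  1  1  1  1
 M  0  0  1  1  1  1  1  1  1
 X  0  0  1  1  2  2  2  2  2
 M  0  0  1  1  2  2  2  2  2
 W  0  0  1  1  2  2  3  3  3
dp[8][8] = 3. One LCS (by backtracking along matches): NXW.

3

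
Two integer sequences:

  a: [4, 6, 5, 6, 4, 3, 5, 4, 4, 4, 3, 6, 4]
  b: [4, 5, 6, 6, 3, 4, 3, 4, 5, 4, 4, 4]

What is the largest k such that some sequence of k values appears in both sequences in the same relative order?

Taking 4 (a #1, b #1) → 6 (a #2, b #3) → 6 (a #4, b #4) → 4 (a #5, b #6) → 3 (a #6, b #7) → 5 (a #7, b #9) → 4 (a #9, b #10) → 4 (a #10, b #11) → 4 (a #13, b #12) gives a common subsequence of length 9, and the DP table's final entry dp[13][12] is also 9, so no common subsequence is longer.

9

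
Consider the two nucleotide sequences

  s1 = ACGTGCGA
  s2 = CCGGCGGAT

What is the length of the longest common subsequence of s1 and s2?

6

One common subsequence of length 6: C (s1 #2, s2 #2) → G (s1 #3, s2 #3) → G (s1 #5, s2 #4) → C (s1 #6, s2 #5) → G (s1 #7, s2 #7) → A (s1 #8, s2 #8), and the DP table's final entry dp[8][9] is also 6, so no common subsequence is longer.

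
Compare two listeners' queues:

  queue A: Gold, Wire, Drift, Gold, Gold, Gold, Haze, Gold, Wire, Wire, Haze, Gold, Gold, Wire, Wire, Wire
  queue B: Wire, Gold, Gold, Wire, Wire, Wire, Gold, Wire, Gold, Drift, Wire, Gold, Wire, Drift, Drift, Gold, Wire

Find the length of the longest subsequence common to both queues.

Pick Wire at queue A[2]=queue B[1] → Gold at queue A[4]=queue B[2] → Gold at queue A[5]=queue B[3] → Wire at queue A[9]=queue B[5] → Wire at queue A[10]=queue B[6] → Gold at queue A[12]=queue B[7] → Gold at queue A[13]=queue B[9] → Wire at queue A[14]=queue B[11] → Wire at queue A[15]=queue B[13] → Wire at queue A[16]=queue B[17]; all 10 songs appear in both, in order. The LCS DP gives dp[16][17] = 10, so this is optimal.

10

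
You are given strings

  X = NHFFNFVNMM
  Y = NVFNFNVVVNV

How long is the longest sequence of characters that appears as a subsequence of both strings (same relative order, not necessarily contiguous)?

6

Let dp[i][j] be the LCS length of the first i characters of X and the first j characters of Y. dp[i][j] = dp[i-1][j-1]+1 when the i-th and j-th characters match, else max(dp[i-1][j], dp[i][j-1]).
    ·  N  V  F  N  F  N  V  V  V  N  V
 ·  0  0  0  0  0  0  0  0  0  0  0  0
 N  0  1  1  1  1  1  1  1  1  1  1  1
 H  0  1  1  1  1  1  1  1  1  1  1  1
 F  0  1  1  2  2  2  2  2  2  2  2  2
 F  0  1  1  2  2  3  3  3  3  3  3  3
 N  0  1  1  2  3  3  4  4  4  4  4  4
 F  0  1  1  2  3  4  4  4  4  4  4  4
 V  0  1  2  2  3  4  4  5  5  5  5  5
 N  0  1  2  2  3  4  5  5  5  5  6  6
 M  0  1  2  2  3  4  5  5  5  5  6  6
 M  0  1  2  2  3  4  5  5  5  5  6  6
dp[10][11] = 6. One LCS (by backtracking along matches): NFFNVN.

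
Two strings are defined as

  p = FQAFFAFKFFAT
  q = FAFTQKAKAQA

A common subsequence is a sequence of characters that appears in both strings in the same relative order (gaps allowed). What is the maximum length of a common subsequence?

6

Taking F (p #1, q #1), then A (p #3, q #2), then F (p #4, q #3), then A (p #6, q #7), then K (p #8, q #8), then A (p #11, q #11) gives a common subsequence of length 6. The LCS DP gives dp[12][11] = 6, so this is optimal.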